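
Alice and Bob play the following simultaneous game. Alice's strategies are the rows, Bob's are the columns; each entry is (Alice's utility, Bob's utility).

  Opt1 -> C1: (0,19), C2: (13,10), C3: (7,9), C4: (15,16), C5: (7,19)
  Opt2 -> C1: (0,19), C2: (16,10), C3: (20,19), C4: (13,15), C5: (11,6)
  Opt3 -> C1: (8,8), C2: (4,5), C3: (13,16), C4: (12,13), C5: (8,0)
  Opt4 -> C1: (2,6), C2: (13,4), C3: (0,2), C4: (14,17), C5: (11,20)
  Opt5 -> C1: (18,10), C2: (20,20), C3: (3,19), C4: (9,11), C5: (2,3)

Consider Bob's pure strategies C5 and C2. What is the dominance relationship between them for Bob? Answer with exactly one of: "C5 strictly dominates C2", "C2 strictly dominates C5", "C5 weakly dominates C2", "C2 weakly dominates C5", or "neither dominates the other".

neither dominates the other

C5's payoffs vs C2's, by Alice's action — Opt1: 19>10, Opt2: 6<10, Opt3: 0<5, Opt4: 20>4, Opt5: 3<20.
C5 does better at Opt1, Opt4 but worse at Opt2, Opt3, Opt5; neither strategy dominates the other.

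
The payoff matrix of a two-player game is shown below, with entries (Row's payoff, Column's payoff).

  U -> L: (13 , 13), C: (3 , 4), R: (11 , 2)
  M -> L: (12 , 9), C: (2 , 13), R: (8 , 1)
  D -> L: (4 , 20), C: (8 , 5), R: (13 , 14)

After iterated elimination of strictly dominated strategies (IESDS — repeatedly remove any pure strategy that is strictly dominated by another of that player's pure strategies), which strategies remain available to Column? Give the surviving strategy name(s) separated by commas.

L

Row's strategy M is strictly dominated by U (L: 13>12, C: 3>2, R: 11>8) and is removed.
Column's strategy C is strictly dominated by L (U: 13>4, D: 20>5) and is removed.
Column R is eliminated: L beats it against every remaining row (U: 13>2, D: 20>14).
For Row, U strictly dominates D on the remaining columns (L: 13>4); eliminate D.
Among the remaining strategies, none is strictly dominated by another pure strategy of the same player, so the elimination stops.
Surviving strategies — Row: {U}; Column: {L}.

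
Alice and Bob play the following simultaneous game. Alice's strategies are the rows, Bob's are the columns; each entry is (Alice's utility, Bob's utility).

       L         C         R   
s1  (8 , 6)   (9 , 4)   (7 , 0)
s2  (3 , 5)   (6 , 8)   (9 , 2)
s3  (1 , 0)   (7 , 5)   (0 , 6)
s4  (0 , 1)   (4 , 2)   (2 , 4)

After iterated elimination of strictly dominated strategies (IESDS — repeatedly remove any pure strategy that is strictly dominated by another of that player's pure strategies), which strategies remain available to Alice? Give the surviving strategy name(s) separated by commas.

s1

Alice's strategy s3 is strictly dominated by s1 (L: 8>1, C: 9>7, R: 7>0) and is removed.
Alice's strategy s4 is strictly dominated by s1 (L: 8>0, C: 9>4, R: 7>2) and is removed.
Bob's strategy R is strictly dominated by L (s1: 6>0, s2: 5>2) and is removed.
For Alice, s1 strictly dominates s2 on the remaining columns (L: 8>3, C: 9>6); eliminate s2.
Bob's strategy C is strictly dominated by L (s1: 6>4) and is removed.
Among the remaining strategies, none is strictly dominated by another pure strategy of the same player, so the elimination stops.
Surviving strategies — Alice: {s1}; Bob: {L}.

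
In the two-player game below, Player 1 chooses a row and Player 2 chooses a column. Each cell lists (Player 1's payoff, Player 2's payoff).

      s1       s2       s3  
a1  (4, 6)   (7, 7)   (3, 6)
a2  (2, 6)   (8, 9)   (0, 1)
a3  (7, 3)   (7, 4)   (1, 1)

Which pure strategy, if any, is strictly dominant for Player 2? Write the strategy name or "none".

s2 vs s1: a1: 7>6, a2: 9>6, a3: 4>3.
s2 vs s3: a1: 7>6, a2: 9>1, a3: 4>1.
s2 strictly beats every other strategy against every opponent action, so it is strictly dominant.

s2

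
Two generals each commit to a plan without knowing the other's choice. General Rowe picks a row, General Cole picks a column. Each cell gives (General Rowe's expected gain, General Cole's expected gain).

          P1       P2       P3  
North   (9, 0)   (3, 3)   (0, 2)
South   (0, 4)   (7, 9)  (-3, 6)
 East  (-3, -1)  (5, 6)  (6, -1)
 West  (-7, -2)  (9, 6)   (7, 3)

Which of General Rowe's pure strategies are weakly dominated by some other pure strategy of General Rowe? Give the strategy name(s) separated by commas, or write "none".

North is not dominated — it holds its own against South at P1 (9>0); East at P1 (9>-3); West at P1 (9>-7).
South: no other strategy beats it everywhere (North at P2 (7>3); East at P1 (0>-3); West at P1 (0>-7)).
Nothing dominates East: North at P2 (5>3); South at P3 (6>-3); West at P1 (-3>-7).
Nothing dominates West: North at P2 (9>3); South at P2 (9>7); East at P2 (9>5).

none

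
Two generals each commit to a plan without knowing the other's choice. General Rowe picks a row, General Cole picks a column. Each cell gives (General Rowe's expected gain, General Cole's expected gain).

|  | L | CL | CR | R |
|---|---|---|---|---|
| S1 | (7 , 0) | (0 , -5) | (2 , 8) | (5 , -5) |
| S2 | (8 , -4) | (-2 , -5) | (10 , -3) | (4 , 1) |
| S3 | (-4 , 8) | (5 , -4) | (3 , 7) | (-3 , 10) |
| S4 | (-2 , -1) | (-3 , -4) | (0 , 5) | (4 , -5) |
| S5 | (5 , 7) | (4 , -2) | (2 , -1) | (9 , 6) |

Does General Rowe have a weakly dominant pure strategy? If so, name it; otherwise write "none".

S1 fails to dominate S2 at L (7<8).
S2 fails to dominate S1 at CL (-2<0).
S3 fails to dominate S1 at L (-4<7).
S4 fails to dominate S1 at L (-2<7).
S5 fails to dominate S1 at L (5<7).
No single strategy dominates all the others.

none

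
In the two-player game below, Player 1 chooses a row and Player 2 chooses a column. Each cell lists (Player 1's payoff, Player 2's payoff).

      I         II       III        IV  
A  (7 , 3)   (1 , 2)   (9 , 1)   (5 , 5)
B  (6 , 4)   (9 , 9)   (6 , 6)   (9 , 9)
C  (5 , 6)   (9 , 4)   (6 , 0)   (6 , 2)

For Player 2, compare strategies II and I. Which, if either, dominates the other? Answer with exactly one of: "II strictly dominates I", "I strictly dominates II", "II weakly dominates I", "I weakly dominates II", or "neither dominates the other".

neither dominates the other

Compare II to I across every action of Player 1: A: 2<3, B: 9>4, C: 4<6.
II does better at B but worse at A, C; neither strategy dominates the other.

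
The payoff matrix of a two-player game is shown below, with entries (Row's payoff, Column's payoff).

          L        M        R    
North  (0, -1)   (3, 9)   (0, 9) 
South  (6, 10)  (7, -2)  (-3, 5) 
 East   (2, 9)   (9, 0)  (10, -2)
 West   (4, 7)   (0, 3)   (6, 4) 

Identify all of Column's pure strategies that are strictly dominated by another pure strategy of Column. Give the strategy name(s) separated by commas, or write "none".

Nothing dominates L: M at South (10>-2); R at South (10>5).
M is not dominated — it holds its own against L at North (9>-1); R at North (9=9).
R: no other strategy beats it everywhere (L at North (9>-1); M at North (9=9)).

none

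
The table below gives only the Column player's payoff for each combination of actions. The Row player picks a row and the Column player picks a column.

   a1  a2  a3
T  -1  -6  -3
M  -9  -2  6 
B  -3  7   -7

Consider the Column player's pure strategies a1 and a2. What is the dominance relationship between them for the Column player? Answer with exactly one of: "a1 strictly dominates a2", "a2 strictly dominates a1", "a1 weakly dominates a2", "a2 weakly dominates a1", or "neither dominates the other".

a1's payoffs vs a2's, by the Row player's action — T: -1>-6, M: -9<-2, B: -3<7.
a1 does better at T but worse at M, B; neither strategy dominates the other.

neither dominates the other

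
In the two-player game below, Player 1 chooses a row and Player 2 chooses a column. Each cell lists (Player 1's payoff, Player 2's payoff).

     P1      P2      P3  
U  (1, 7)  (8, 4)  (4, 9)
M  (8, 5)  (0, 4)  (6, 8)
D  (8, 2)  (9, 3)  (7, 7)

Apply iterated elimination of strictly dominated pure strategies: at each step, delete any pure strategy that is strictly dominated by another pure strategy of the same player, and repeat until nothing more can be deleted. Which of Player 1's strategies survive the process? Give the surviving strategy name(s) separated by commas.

D

Player 1's strategy U is strictly dominated by D (P1: 8>1, P2: 9>8, P3: 7>4) and is removed.
For Player 2, P3 strictly dominates P1 on the remaining rows (M: 8>5, D: 7>2); eliminate P1.
Row M is eliminated: D beats it against every remaining column (P2: 9>0, P3: 7>6).
For Player 2, P3 strictly dominates P2 on the remaining rows (D: 7>3); eliminate P2.
Among the remaining strategies, none is strictly dominated by another pure strategy of the same player, so the elimination stops.
Surviving strategies — Player 1: {D}; Player 2: {P3}.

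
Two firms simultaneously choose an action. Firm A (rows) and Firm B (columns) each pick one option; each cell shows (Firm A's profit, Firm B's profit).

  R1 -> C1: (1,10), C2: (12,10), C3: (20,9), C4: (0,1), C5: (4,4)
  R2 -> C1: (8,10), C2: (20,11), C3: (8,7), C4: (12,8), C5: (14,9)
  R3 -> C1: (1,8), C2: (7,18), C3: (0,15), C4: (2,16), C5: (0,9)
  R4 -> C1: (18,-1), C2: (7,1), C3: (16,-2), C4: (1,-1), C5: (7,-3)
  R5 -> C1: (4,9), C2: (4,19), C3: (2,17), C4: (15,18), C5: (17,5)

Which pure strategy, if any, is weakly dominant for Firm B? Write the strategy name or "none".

C2 vs C1: R1: 10=10, R2: 11>10, R3: 18>8, R4: 1>-1, R5: 19>9.
C2 vs C3: R1: 10>9, R2: 11>7, R3: 18>15, R4: 1>-2, R5: 19>17.
C2 vs C4: R1: 10>1, R2: 11>8, R3: 18>16, R4: 1>-1, R5: 19>18.
C2 vs C5: R1: 10>4, R2: 11>9, R3: 18>9, R4: 1>-3, R5: 19>5.
C2 is at least as good as every other strategy against every opponent action, so it is weakly dominant.

C2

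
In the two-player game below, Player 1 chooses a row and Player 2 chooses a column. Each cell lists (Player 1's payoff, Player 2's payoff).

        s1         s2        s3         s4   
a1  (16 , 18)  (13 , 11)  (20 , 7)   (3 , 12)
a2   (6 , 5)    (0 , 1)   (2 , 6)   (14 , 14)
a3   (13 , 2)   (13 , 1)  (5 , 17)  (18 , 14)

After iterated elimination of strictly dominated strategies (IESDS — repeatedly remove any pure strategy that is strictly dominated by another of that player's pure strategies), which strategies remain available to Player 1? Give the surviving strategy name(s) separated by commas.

Player 1's strategy a2 is strictly dominated by a3 (s1: 13>6, s2: 13>0, s3: 5>2, s4: 18>14) and is removed.
Player 2's strategy s2 is strictly dominated by s1 (a1: 18>11, a3: 2>1) and is removed.
Among the remaining strategies, none is strictly dominated by another pure strategy of the same player, so the elimination stops.
Surviving strategies — Player 1: {a1, a3}; Player 2: {s1, s3, s4}.

a1, a3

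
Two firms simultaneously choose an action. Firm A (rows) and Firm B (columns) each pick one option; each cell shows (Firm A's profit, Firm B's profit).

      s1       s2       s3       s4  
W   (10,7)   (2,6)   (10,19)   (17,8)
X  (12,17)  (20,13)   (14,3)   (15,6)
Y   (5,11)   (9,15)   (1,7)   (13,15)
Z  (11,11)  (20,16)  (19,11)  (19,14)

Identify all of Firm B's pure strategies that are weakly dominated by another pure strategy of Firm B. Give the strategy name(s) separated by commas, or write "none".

none

Nothing dominates s1: s2 at W (7>6); s3 at X (17>3); s4 at X (17>6).
s2 is not dominated — it holds its own against s1 at Y (15>11); s3 at X (13>3); s4 at X (13>6).
s3: no other strategy beats it everywhere (s1 at W (19>7); s2 at W (19>6); s4 at W (19>8)).
Nothing dominates s4: s1 at W (8>7); s2 at W (8>6); s3 at X (6>3).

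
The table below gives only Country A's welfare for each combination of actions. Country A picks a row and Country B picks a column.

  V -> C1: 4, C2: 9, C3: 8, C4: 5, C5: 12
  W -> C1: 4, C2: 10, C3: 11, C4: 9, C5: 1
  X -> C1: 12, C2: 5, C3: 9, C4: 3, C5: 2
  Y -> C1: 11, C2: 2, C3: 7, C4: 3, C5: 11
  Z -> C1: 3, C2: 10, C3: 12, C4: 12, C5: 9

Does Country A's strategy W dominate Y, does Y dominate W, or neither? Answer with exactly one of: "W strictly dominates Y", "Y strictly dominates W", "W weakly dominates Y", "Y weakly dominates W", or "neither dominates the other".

neither dominates the other

W's payoffs vs Y's, by Country B's action — C1: 4<11, C2: 10>2, C3: 11>7, C4: 9>3, C5: 1<11.
W does better at C2, C3, C4 but worse at C1, C5; neither strategy dominates the other.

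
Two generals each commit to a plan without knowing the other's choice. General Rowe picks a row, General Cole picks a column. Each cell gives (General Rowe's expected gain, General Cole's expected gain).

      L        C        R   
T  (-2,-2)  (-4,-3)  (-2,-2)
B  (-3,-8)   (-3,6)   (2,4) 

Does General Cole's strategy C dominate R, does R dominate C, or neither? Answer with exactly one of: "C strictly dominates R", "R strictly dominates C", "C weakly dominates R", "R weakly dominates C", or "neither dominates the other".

C's payoffs vs R's, by General Rowe's action — T: -3<-2, B: 6>4.
C does better at B but worse at T; neither strategy dominates the other.

neither dominates the other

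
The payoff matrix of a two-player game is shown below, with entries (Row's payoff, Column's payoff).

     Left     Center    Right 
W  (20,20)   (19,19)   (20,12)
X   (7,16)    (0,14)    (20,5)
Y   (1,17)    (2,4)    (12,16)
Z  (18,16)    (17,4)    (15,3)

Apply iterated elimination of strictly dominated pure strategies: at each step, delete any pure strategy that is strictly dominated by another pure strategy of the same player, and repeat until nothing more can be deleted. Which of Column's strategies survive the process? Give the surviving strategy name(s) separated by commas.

For Row, W strictly dominates Y on the remaining columns (Left: 20>1, Center: 19>2, Right: 20>12); eliminate Y.
For Row, W strictly dominates Z on the remaining columns (Left: 20>18, Center: 19>17, Right: 20>15); eliminate Z.
For Column, Left strictly dominates Center on the remaining rows (W: 20>19, X: 16>14); eliminate Center.
For Column, Left strictly dominates Right on the remaining rows (W: 20>12, X: 16>5); eliminate Right.
For Row, W strictly dominates X on the remaining columns (Left: 20>7); eliminate X.
Among the remaining strategies, none is strictly dominated by another pure strategy of the same player, so the elimination stops.
Surviving strategies — Row: {W}; Column: {Left}.

Left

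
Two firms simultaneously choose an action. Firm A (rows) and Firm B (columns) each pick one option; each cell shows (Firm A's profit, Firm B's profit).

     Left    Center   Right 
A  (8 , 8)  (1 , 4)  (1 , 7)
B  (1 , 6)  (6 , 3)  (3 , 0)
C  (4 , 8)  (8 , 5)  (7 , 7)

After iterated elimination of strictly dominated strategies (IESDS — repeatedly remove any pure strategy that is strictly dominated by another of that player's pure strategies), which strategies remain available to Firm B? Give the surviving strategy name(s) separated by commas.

For Firm A, C strictly dominates B on the remaining columns (Left: 4>1, Center: 8>6, Right: 7>3); eliminate B.
For Firm B, Left strictly dominates Center on the remaining rows (A: 8>4, C: 8>5); eliminate Center.
Column Right is eliminated: Left beats it against every remaining row (A: 8>7, C: 8>7).
For Firm A, A strictly dominates C on the remaining columns (Left: 8>4); eliminate C.
Among the remaining strategies, none is strictly dominated by another pure strategy of the same player, so the elimination stops.
Surviving strategies — Firm A: {A}; Firm B: {Left}.

Left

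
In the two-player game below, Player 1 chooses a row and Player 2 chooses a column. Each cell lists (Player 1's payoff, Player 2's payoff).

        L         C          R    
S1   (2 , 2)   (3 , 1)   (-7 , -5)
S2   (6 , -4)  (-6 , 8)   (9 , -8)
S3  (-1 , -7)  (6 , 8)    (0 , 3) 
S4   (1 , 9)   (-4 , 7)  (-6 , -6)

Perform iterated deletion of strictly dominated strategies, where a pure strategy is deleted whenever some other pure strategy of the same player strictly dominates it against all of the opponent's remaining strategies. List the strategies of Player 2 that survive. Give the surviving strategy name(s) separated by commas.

L, C

Column R is eliminated: C beats it against every remaining row (S1: 1>-5, S2: 8>-8, S3: 8>3, S4: 7>-6).
For Player 1, S1 strictly dominates S4 on the remaining columns (L: 2>1, C: 3>-4); eliminate S4.
Among the remaining strategies, none is strictly dominated by another pure strategy of the same player, so the elimination stops.
Surviving strategies — Player 1: {S1, S2, S3}; Player 2: {L, C}.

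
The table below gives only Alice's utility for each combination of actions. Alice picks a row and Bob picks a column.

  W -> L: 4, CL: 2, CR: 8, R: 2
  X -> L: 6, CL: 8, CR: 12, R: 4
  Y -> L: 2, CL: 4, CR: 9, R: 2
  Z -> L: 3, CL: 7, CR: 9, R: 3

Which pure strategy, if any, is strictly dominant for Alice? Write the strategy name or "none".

X vs W: L: 6>4, CL: 8>2, CR: 12>8, R: 4>2.
X vs Y: L: 6>2, CL: 8>4, CR: 12>9, R: 4>2.
X vs Z: L: 6>3, CL: 8>7, CR: 12>9, R: 4>3.
X strictly beats every other strategy against every opponent action, so it is strictly dominant.

X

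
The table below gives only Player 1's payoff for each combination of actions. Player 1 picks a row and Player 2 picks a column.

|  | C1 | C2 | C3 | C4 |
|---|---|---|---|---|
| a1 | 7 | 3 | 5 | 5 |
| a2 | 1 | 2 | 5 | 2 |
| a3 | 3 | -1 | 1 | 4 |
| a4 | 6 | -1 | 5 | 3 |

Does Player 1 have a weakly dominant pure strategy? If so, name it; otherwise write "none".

a1

a1 vs a2: C1: 7>1, C2: 3>2, C3: 5=5, C4: 5>2.
a1 vs a3: C1: 7>3, C2: 3>-1, C3: 5>1, C4: 5>4.
a1 vs a4: C1: 7>6, C2: 3>-1, C3: 5=5, C4: 5>3.
a1 is at least as good as every other strategy against every opponent action, so it is weakly dominant.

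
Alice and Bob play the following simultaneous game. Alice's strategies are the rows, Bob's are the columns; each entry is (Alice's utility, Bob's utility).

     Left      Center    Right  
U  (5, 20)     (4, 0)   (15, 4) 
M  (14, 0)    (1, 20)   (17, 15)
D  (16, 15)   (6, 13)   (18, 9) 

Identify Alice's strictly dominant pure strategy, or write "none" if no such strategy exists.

D vs U: Left: 16>5, Center: 6>4, Right: 18>15.
D vs M: Left: 16>14, Center: 6>1, Right: 18>17.
D strictly beats every other strategy against every opponent action, so it is strictly dominant.

D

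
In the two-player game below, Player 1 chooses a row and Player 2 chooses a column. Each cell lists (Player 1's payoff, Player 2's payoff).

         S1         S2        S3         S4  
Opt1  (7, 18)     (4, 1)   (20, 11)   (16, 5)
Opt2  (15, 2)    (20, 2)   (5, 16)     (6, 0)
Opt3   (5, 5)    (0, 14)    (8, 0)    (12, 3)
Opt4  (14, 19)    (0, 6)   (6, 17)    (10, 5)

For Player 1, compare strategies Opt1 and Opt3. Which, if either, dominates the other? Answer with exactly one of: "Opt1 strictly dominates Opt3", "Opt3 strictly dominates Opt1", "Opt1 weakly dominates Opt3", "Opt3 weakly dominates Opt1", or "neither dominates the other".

Compare Opt1 to Opt3 across each choice by Player 2: S1: 7>5, S2: 4>0, S3: 20>8, S4: 16>12.
Every comparison favours Opt1, so Opt1 strictly dominates Opt3.

Opt1 strictly dominates Opt3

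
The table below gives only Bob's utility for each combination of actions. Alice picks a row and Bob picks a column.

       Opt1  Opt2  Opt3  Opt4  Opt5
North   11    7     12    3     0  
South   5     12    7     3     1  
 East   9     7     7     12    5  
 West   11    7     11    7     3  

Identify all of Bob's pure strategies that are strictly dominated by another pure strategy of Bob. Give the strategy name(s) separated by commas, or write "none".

Opt1 is not dominated — it holds its own against Opt2 at North (11>7); Opt3 at East (9>7); Opt4 at North (11>3); Opt5 at North (11>0).
Opt2: no other strategy beats it everywhere (Opt1 at South (12>5); Opt3 at South (12>7); Opt4 at North (7>3); Opt5 at North (7>0)).
Nothing dominates Opt3: Opt1 at North (12>11); Opt2 at North (12>7); Opt4 at North (12>3); Opt5 at North (12>0).
Opt4 is not dominated — it holds its own against Opt1 at East (12>9); Opt2 at East (12>7); Opt3 at East (12>7); Opt5 at North (3>0).
Opt5: dominated, since Opt1 does at least as well everywhere (North: 11>0, South: 5>1, East: 9>5, West: 11>3).

Opt5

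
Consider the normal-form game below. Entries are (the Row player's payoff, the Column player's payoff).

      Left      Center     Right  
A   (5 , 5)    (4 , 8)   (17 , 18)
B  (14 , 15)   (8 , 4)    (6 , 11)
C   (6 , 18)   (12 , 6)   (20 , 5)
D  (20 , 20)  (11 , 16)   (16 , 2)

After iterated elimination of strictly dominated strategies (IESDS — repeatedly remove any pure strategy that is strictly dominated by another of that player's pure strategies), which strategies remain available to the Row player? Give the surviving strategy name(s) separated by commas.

D

Row A is eliminated: C beats it against every remaining column (Left: 6>5, Center: 12>4, Right: 20>17).
For the Row player, D strictly dominates B on the remaining columns (Left: 20>14, Center: 11>8, Right: 16>6); eliminate B.
Column Center is eliminated: Left beats it against every remaining row (C: 18>6, D: 20>16).
For the Column player, Left strictly dominates Right on the remaining rows (C: 18>5, D: 20>2); eliminate Right.
Row C is eliminated: D beats it against every remaining column (Left: 20>6).
Among the remaining strategies, none is strictly dominated by another pure strategy of the same player, so the elimination stops.
Surviving strategies — the Row player: {D}; the Column player: {Left}.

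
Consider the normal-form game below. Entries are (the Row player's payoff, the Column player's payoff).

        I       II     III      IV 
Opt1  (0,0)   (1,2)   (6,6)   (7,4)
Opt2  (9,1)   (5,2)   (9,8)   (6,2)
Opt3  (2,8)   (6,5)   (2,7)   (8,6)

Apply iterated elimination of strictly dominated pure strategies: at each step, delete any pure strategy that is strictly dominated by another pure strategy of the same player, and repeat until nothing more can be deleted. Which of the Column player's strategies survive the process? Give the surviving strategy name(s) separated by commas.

III

The Column player's strategy II is strictly dominated by III (Opt1: 6>2, Opt2: 8>2, Opt3: 7>5) and is removed.
The Column player's strategy IV is strictly dominated by III (Opt1: 6>4, Opt2: 8>2, Opt3: 7>6) and is removed.
Row Opt1 is eliminated: Opt2 beats it against every remaining column (I: 9>0, III: 9>6).
For the Row player, Opt2 strictly dominates Opt3 on the remaining columns (I: 9>2, III: 9>2); eliminate Opt3.
Column I is eliminated: III beats it against every remaining row (Opt2: 8>1).
Among the remaining strategies, none is strictly dominated by another pure strategy of the same player, so the elimination stops.
Surviving strategies — the Row player: {Opt2}; the Column player: {III}.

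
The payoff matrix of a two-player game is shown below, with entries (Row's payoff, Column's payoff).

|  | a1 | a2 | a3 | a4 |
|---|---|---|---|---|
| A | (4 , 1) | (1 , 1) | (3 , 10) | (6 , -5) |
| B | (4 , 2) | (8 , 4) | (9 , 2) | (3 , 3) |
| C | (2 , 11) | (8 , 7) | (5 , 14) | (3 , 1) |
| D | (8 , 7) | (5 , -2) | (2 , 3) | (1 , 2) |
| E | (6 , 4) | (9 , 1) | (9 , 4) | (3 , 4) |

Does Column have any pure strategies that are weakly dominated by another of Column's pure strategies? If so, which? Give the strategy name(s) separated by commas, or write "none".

none

a1 is not dominated — it holds its own against a2 at C (11>7); a3 at D (7>3); a4 at A (1>-5).
a2 is not dominated — it holds its own against a1 at B (4>2); a3 at B (4>2); a4 at A (1>-5).
Nothing dominates a3: a1 at A (10>1); a2 at A (10>1); a4 at A (10>-5).
a4: no other strategy beats it everywhere (a1 at B (3>2); a2 at D (2>-2); a3 at B (3>2)).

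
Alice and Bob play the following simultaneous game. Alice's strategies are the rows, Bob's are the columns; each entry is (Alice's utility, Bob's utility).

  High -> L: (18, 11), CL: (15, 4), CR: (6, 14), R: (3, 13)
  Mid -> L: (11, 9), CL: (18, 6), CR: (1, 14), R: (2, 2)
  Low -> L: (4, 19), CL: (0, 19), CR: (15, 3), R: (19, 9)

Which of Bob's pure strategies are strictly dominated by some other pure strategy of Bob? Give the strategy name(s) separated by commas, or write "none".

Nothing dominates L: CL at High (11>4); CR at Low (19>3); R at Mid (9>2).
CL: no other strategy beats it everywhere (L at Low (19=19); CR at Low (19>3); R at Mid (6>2)).
Nothing dominates CR: L at High (14>11); CL at High (14>4); R at High (14>13).
R is not dominated — it holds its own against L at High (13>11); CL at High (13>4); CR at Low (9>3).

none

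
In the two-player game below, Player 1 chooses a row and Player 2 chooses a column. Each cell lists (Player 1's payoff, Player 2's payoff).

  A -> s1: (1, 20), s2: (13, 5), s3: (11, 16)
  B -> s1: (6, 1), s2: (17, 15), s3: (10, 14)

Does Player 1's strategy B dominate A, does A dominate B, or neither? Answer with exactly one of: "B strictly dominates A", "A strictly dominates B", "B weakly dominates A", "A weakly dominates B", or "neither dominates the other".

neither dominates the other

B's payoffs vs A's, by Player 2's action — s1: 6>1, s2: 17>13, s3: 10<11.
B does better at s1, s2 but worse at s3; neither strategy dominates the other.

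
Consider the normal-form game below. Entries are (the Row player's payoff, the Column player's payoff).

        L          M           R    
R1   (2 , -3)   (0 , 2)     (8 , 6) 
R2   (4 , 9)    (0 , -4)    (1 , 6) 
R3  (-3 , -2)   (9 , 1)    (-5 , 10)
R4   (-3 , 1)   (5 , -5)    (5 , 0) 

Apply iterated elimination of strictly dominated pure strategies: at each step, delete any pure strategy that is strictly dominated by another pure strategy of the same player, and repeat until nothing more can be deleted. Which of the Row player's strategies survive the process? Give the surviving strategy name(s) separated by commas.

For the Column player, R strictly dominates M on the remaining rows (R1: 6>2, R2: 6>-4, R3: 10>1, R4: 0>-5); eliminate M.
Row R3 is eliminated: R1 beats it against every remaining column (L: 2>-3, R: 8>-5).
The Row player's strategy R4 is strictly dominated by R1 (L: 2>-3, R: 8>5) and is removed.
Among the remaining strategies, none is strictly dominated by another pure strategy of the same player, so the elimination stops.
Surviving strategies — the Row player: {R1, R2}; the Column player: {L, R}.

R1, R2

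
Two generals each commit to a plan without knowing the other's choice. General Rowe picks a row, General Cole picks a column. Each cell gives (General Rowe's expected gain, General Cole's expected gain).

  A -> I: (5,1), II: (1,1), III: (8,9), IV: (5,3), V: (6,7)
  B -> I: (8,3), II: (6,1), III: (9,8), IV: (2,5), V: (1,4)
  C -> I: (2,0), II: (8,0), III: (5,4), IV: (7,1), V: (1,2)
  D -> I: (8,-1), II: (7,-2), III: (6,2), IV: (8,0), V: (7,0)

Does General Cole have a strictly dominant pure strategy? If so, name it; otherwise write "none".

III

III vs I: A: 9>1, B: 8>3, C: 4>0, D: 2>-1.
III vs II: A: 9>1, B: 8>1, C: 4>0, D: 2>-2.
III vs IV: A: 9>3, B: 8>5, C: 4>1, D: 2>0.
III vs V: A: 9>7, B: 8>4, C: 4>2, D: 2>0.
III strictly beats every other strategy against every opponent action, so it is strictly dominant.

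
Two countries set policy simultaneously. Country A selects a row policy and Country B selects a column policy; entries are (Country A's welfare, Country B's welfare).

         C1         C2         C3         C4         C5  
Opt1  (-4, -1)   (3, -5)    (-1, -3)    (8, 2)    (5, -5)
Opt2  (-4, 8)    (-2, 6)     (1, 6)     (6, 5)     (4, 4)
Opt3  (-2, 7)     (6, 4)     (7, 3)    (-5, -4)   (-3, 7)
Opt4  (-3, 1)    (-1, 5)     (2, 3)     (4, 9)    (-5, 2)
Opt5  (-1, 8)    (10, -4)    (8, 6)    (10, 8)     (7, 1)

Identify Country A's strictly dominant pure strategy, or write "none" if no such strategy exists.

Opt5

Opt5 vs Opt1: C1: -1>-4, C2: 10>3, C3: 8>-1, C4: 10>8, C5: 7>5.
Opt5 vs Opt2: C1: -1>-4, C2: 10>-2, C3: 8>1, C4: 10>6, C5: 7>4.
Opt5 vs Opt3: C1: -1>-2, C2: 10>6, C3: 8>7, C4: 10>-5, C5: 7>-3.
Opt5 vs Opt4: C1: -1>-3, C2: 10>-1, C3: 8>2, C4: 10>4, C5: 7>-5.
Opt5 strictly beats every other strategy against every opponent action, so it is strictly dominant.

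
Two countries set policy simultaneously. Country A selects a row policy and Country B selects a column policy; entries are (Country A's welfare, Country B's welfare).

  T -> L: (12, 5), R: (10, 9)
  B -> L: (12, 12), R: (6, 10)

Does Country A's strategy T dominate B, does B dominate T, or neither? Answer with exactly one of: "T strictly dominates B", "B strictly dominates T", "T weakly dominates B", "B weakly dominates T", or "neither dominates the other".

T weakly dominates B

T's payoffs vs B's, by Country B's action — L: 12=12, R: 10>6.
T is at least as good everywhere and strictly better somewhere (tied only at L), so T weakly but not strictly dominates B.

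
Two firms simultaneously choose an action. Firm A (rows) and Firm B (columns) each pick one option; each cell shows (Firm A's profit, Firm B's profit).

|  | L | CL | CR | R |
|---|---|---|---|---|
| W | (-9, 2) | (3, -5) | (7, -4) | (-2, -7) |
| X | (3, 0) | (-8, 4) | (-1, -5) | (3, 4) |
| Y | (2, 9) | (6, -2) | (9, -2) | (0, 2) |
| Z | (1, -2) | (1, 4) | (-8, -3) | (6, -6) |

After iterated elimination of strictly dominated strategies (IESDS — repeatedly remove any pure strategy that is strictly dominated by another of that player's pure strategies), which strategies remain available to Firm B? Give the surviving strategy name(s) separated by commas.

L, CL, R

Firm A's strategy W is strictly dominated by Y (L: 2>-9, CL: 6>3, CR: 9>7, R: 0>-2) and is removed.
For Firm B, L strictly dominates CR on the remaining rows (X: 0>-5, Y: 9>-2, Z: -2>-3); eliminate CR.
Among the remaining strategies, none is strictly dominated by another pure strategy of the same player, so the elimination stops.
Surviving strategies — Firm A: {X, Y, Z}; Firm B: {L, CL, R}.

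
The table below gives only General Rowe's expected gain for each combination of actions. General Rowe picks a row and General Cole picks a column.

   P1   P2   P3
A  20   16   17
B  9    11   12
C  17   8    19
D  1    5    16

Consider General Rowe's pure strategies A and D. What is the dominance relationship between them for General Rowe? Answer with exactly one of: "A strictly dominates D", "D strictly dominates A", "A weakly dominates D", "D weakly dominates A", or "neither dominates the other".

A strictly dominates D

A's payoffs vs D's, by General Cole's action — P1: 20>1, P2: 16>5, P3: 17>16.
Every comparison favours A, so A strictly dominates D.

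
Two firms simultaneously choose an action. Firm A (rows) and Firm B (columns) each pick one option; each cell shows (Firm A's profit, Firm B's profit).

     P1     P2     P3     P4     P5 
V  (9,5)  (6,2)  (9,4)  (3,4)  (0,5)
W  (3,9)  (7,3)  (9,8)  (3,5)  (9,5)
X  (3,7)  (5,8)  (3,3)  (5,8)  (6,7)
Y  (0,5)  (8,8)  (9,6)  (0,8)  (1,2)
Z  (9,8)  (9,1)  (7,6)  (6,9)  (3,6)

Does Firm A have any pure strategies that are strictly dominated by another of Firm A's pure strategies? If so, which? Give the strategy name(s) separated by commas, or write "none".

V: no other strategy beats it everywhere (W at P1 (9>3); X at P1 (9>3); Y at P1 (9>0); Z at P1 (9=9)).
W: no other strategy beats it everywhere (V at P2 (7>6); X at P1 (3=3); Y at P1 (3>0); Z at P3 (9>7)).
X: no other strategy beats it everywhere (V at P4 (5>3); W at P1 (3=3); Y at P1 (3>0); Z at P5 (6>3)).
Nothing dominates Y: V at P2 (8>6); W at P2 (8>7); X at P2 (8>5); Z at P3 (9>7).
Z: no other strategy beats it everywhere (V at P1 (9=9); W at P1 (9>3); X at P1 (9>3); Y at P1 (9>0)).

none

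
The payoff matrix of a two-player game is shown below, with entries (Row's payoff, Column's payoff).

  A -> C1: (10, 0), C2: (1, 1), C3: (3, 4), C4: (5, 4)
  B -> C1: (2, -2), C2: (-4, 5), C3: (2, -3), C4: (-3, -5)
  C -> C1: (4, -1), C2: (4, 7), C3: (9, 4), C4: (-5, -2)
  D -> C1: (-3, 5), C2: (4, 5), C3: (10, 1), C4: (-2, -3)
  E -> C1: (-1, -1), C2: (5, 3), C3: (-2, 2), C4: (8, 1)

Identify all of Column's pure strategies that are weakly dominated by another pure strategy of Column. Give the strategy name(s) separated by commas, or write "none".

C1, C4

C2 weakly dominates C1 — A: 1>0, B: 5>-2, C: 7>-1, D: 5=5, E: 3>-1.
Nothing dominates C2: C1 at A (1>0); C3 at B (5>-3); C4 at B (5>-5).
C3: no other strategy beats it everywhere (C1 at A (4>0); C2 at A (4>1); C4 at B (-3>-5)).
C4: dominated, since C3 does at least as well everywhere (A: 4=4, B: -3>-5, C: 4>-2, D: 1>-3, E: 2>1).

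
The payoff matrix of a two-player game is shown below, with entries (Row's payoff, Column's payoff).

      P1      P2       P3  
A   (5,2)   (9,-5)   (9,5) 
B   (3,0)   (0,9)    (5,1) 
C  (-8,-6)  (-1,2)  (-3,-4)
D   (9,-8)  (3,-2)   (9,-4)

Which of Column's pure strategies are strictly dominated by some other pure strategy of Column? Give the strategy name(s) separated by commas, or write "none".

P1

P1: dominated, since P3 does at least as well everywhere (A: 5>2, B: 1>0, C: -4>-6, D: -4>-8).
P2 is not dominated — it holds its own against P1 at B (9>0); P3 at B (9>1).
P3: no other strategy beats it everywhere (P1 at A (5>2); P2 at A (5>-5)).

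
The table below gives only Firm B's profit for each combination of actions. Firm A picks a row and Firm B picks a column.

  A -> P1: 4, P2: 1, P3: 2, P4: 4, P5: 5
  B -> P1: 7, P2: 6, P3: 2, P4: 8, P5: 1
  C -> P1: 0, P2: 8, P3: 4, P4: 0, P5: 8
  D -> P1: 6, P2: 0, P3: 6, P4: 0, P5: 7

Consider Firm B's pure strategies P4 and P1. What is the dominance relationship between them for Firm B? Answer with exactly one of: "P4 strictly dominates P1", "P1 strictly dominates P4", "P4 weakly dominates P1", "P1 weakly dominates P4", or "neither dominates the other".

P4's payoffs vs P1's, by Firm A's action — A: 4=4, B: 8>7, C: 0=0, D: 0<6.
P4 does better at B but worse at D; neither strategy dominates the other.

neither dominates the other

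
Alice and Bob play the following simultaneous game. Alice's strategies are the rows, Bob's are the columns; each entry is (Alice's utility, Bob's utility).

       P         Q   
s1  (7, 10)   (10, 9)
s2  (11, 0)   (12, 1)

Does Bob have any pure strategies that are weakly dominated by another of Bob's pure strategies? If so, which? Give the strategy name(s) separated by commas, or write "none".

none

P is not dominated — it holds its own against Q at s1 (10>9).
Q: no other strategy beats it everywhere (P at s2 (1>0)).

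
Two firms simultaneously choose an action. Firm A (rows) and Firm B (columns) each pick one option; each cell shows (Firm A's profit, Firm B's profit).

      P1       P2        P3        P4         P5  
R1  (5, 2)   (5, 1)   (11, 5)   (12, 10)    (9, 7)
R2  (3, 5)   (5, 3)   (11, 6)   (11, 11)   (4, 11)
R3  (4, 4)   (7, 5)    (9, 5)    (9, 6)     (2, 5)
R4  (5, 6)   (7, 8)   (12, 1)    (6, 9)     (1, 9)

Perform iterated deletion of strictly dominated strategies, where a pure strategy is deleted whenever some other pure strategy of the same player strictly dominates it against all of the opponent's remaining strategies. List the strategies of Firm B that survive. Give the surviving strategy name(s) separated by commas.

P4

Column P1 is eliminated: P4 beats it against every remaining row (R1: 10>2, R2: 11>5, R3: 6>4, R4: 9>6).
Column P2 is eliminated: P4 beats it against every remaining row (R1: 10>1, R2: 11>3, R3: 6>5, R4: 9>8).
Firm A's strategy R3 is strictly dominated by R1 (P3: 11>9, P4: 12>9, P5: 9>2) and is removed.
Column P3 is eliminated: P4 beats it against every remaining row (R1: 10>5, R2: 11>6, R4: 9>1).
Row R2 is eliminated: R1 beats it against every remaining column (P4: 12>11, P5: 9>4).
For Firm A, R1 strictly dominates R4 on the remaining columns (P4: 12>6, P5: 9>1); eliminate R4.
Firm B's strategy P5 is strictly dominated by P4 (R1: 10>7) and is removed.
Among the remaining strategies, none is strictly dominated by another pure strategy of the same player, so the elimination stops.
Surviving strategies — Firm A: {R1}; Firm B: {P4}.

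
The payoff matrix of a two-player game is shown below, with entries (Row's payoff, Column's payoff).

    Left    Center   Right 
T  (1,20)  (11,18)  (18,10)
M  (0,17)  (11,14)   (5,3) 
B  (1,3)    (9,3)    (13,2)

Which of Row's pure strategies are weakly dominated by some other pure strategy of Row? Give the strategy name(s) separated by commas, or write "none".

M, B

Nothing dominates T: M at Left (1>0); B at Center (11>9).
T weakly dominates M — Left: 1>0, Center: 11=11, Right: 18>5.
B: dominated, since T does at least as well everywhere (Left: 1=1, Center: 11>9, Right: 18>13).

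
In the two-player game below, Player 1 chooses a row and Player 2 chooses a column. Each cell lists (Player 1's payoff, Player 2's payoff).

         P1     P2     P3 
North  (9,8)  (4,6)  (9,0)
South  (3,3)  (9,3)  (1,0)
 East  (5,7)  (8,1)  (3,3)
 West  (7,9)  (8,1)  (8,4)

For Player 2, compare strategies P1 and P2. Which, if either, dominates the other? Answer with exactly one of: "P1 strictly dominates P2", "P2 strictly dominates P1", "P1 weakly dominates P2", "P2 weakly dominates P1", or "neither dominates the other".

P1 weakly dominates P2

P1's payoffs vs P2's, by Player 1's action — North: 8>6, South: 3=3, East: 7>1, West: 9>1.
P1 is at least as good everywhere and strictly better somewhere (tied only at South), so P1 weakly but not strictly dominates P2.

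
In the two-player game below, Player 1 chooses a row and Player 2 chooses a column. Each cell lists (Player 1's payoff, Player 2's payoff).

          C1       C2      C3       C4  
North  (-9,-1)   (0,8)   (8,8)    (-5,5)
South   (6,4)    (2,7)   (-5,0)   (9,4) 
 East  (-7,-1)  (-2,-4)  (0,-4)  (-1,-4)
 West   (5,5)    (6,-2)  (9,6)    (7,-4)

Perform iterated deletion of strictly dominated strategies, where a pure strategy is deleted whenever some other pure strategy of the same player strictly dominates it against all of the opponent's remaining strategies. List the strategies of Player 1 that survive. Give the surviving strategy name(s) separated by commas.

South, West

Player 1's strategy North is strictly dominated by West (C1: 5>-9, C2: 6>0, C3: 9>8, C4: 7>-5) and is removed.
For Player 1, West strictly dominates East on the remaining columns (C1: 5>-7, C2: 6>-2, C3: 9>0, C4: 7>-1); eliminate East.
Column C4 is eliminated: C2 beats it against every remaining row (South: 7>4, West: -2>-4).
Among the remaining strategies, none is strictly dominated by another pure strategy of the same player, so the elimination stops.
Surviving strategies — Player 1: {South, West}; Player 2: {C1, C2, C3}.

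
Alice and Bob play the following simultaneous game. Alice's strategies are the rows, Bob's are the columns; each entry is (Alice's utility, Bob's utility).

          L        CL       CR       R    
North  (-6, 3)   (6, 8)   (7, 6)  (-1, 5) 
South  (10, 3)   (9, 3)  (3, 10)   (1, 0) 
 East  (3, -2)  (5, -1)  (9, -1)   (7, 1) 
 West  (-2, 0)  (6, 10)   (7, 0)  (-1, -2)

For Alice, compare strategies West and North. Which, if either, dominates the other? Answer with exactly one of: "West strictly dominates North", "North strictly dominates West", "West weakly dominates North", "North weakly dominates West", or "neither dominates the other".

West weakly dominates North

Compare West to North across each choice by Bob: L: -2>-6, CL: 6=6, CR: 7=7, R: -1=-1.
West is at least as good everywhere and strictly better somewhere (tied only at CL, CR, R), so West weakly but not strictly dominates North.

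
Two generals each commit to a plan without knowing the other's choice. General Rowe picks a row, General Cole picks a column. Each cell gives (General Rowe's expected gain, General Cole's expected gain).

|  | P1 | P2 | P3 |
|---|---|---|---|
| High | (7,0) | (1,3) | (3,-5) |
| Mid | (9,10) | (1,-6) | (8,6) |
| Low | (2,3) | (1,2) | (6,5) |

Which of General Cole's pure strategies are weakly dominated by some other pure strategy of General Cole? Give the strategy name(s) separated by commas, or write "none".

P1 is not dominated — it holds its own against P2 at Mid (10>-6); P3 at High (0>-5).
P2: no other strategy beats it everywhere (P1 at High (3>0); P3 at High (3>-5)).
Nothing dominates P3: P1 at Low (5>3); P2 at Mid (6>-6).

none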